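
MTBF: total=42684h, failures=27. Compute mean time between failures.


Formula: MTBF = Total operating time / Number of failures
MTBF = 42684 / 27
MTBF = 1580.89 hours

1580.89 hours


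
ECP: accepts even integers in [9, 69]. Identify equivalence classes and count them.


Constraint: even integers in [9, 69]
Class 1: x < 9 — out-of-range invalid
Class 2: x in [9,69] but odd — wrong type invalid
Class 3: x in [9,69] and even — valid
Class 4: x > 69 — out-of-range invalid
Total equivalence classes: 4

4 equivalence classes


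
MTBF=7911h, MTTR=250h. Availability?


Availability = MTBF / (MTBF + MTTR)
Availability = 7911 / (7911 + 250)
Availability = 7911 / 8161
Availability = 96.9366%

96.9366%


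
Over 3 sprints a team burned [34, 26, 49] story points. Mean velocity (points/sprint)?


Formula: Avg velocity = Total points / Number of sprints
Points: [34, 26, 49]
Sum = 34 + 26 + 49 = 109
Avg velocity = 109 / 3 = 36.33 points/sprint

36.33 points/sprint


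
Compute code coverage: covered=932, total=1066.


Coverage = covered / total * 100
Coverage = 932 / 1066 * 100
Coverage = 87.43%

87.43%


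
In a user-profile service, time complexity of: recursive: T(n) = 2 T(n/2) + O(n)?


Reasoning: master theorem case 2 (merge-sort recurrence)
Complexity: O(n log n)

O(n log n)


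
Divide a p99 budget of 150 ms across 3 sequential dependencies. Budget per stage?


Formula: per_stage = total_budget / stages
per_stage = 150 / 3
per_stage = 50.0 ms

50.0 ms


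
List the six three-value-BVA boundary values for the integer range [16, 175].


Range: [16, 175]
Boundaries: just below min, min, min+1, max-1, max, just above max
Values: [15, 16, 17, 174, 175, 176]

[15, 16, 17, 174, 175, 176]


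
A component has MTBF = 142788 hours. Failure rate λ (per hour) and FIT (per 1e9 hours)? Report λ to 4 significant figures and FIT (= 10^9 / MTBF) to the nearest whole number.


Formula: λ = 1 / MTBF; FIT = λ × 1e9 = 1e9 / MTBF
λ = 1 / 142788 ≈ 7.003e-06 failures/hour
FIT = 1e9 / 142788 ≈ 7003 failures per 1e9 hours (nearest whole number)

λ = 7.003e-06 /h, FIT = 7003


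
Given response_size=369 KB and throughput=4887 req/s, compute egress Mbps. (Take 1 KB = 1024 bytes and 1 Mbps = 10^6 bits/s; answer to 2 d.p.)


Formula: Mbps = payload_bytes * RPS * 8 / 1e6
Payload per request = 369 KB = 369 * 1024 = 377856 bytes
Total bytes/sec = 377856 * 4887 = 1846582272
Total bits/sec = 1846582272 * 8 = 14772658176
Mbps = 14772658176 / 1e6 = 14772.66

14772.66 Mbps


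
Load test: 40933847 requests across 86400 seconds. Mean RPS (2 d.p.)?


Formula: throughput = requests / seconds
throughput = 40933847 / 86400
throughput = 473.77 requests/second

473.77 requests/second


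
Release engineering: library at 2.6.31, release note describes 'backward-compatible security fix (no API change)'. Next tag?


Current: 2.6.31
Change category: 'backward-compatible security fix (no API change)' → patch bump
SemVer rule: patch bump → increment PATCH (MAJOR and MINOR unchanged)
New: 2.6.32

2.6.32


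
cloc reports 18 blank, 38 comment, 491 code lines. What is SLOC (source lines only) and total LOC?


Total LOC = blank + comment + code
Total LOC = 18 + 38 + 491 = 547
SLOC (source only) = code = 491

Total LOC: 547, SLOC: 491


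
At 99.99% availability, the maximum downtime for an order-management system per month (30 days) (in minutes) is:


Formula: allowed downtime = period * (100 - SLA) / 100
Period (month (30 days)) = 43200 minutes
Unavailability fraction = (100 - 99.99) / 100
Allowed downtime = 43200 * (100 - 99.99) / 100
Allowed downtime = 4.32 minutes

4.32 minutes


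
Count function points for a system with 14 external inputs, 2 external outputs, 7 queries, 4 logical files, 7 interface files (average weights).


UFP = EI*4 + EO*5 + EQ*4 + ILF*10 + EIF*7
UFP = 14*4 + 2*5 + 7*4 + 4*10 + 7*7
UFP = 56 + 10 + 28 + 40 + 49
UFP = 183

183


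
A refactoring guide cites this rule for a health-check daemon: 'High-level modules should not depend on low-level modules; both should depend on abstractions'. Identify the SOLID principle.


This describes the Dependency Inversion Principle (DIP)

Dependency Inversion Principle (DIP)


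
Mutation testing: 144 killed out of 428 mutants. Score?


Mutation score = killed / total * 100
Mutation score = 144 / 428 * 100
Mutation score = 33.64%

33.64%


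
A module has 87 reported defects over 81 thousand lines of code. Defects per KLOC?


Defect density = defects / KLOC
Defect density = 87 / 81
Defect density = 1.074 defects/KLOC

1.074 defects/KLOC


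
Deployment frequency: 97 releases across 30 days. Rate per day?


Formula: deployments per day = releases / days
= 97 / 30
= 3.233 deploys/day
(equivalently, 22.63 deploys/week)

3.233 deploys/day


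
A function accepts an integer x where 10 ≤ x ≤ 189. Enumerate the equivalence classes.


Valid range: [10, 189]
Class 1: x < 10 — invalid
Class 2: 10 ≤ x ≤ 189 — valid
Class 3: x > 189 — invalid
Total equivalence classes: 3

3 equivalence classes


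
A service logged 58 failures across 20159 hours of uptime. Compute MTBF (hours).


Formula: MTBF = Total operating time / Number of failures
MTBF = 20159 / 58
MTBF = 347.57 hours

347.57 hours


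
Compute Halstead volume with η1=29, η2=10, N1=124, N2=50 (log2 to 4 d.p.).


Formula: V = N * log2(η), where N = N1 + N2 and η = η1 + η2
η = 29 + 10 = 39
N = 124 + 50 = 174
log2(39) ≈ 5.2854
V = 174 * 5.2854 = 919.66

919.66


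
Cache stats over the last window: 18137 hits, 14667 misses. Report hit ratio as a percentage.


Formula: hit rate = hits / (hits + misses) * 100
hit rate = 18137 / (18137 + 14667) * 100
hit rate = 18137 / 32804 * 100
hit rate = 55.29%

55.29%


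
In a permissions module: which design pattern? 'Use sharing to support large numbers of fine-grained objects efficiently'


This matches the Flyweight pattern

Flyweight


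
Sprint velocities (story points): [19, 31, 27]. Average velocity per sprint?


Formula: Avg velocity = Total points / Number of sprints
Points: [19, 31, 27]
Sum = 19 + 31 + 27 = 77
Avg velocity = 77 / 3 = 25.67 points/sprint

25.67 points/sprint


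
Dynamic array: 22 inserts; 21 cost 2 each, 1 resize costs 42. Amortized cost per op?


Formula: Amortized cost = Total cost / Operations
Total cost = (21 * 2) + (1 * 42)
Total cost = 42 + 42 = 84
Amortized = 84 / 22 = 3.8182

3.8182


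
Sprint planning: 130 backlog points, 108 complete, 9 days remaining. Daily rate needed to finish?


Formula: Required rate = Remaining points / Days left
Remaining = 130 - 108 = 22 points
Required rate = 22 / 9 = 2.44 points/day

2.44 points/day


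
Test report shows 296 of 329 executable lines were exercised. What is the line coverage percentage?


Coverage = covered / total * 100
Coverage = 296 / 329 * 100
Coverage = 89.97%

89.97%


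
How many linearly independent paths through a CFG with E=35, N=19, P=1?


Formula: V(G) = E - N + 2P
V(G) = 35 - 19 + 2*1
V(G) = 16 + 2
V(G) = 18

18


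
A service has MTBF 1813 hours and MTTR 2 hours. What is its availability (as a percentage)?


Availability = MTBF / (MTBF + MTTR)
Availability = 1813 / (1813 + 2)
Availability = 1813 / 1815
Availability = 99.8898%

99.8898%


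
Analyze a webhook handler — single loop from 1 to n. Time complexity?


Reasoning: one pass through n items
Complexity: O(n)

O(n)


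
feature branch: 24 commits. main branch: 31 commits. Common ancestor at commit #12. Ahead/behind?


Common ancestor: commit #12
feature commits after divergence: 24 - 12 = 12
main commits after divergence: 31 - 12 = 19
feature is 12 commits ahead of main
main is 19 commits ahead of feature

feature ahead: 12, main ahead: 19


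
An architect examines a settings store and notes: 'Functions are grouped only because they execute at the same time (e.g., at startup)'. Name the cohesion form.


Reasoning: Related by timing only
Type: Temporal cohesion

Temporal cohesion


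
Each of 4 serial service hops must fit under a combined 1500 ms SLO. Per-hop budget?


Formula: per_stage = total_budget / stages
per_stage = 1500 / 4
per_stage = 375.0 ms

375.0 ms


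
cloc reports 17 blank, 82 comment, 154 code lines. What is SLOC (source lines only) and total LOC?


Total LOC = blank + comment + code
Total LOC = 17 + 82 + 154 = 253
SLOC (source only) = code = 154

Total LOC: 253, SLOC: 154


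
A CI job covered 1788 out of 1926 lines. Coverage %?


Coverage = covered / total * 100
Coverage = 1788 / 1926 * 100
Coverage = 92.83%

92.83%


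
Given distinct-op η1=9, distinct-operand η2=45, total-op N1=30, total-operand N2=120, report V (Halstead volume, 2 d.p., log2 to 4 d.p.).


Formula: V = N * log2(η), where N = N1 + N2 and η = η1 + η2
η = 9 + 45 = 54
N = 30 + 120 = 150
log2(54) ≈ 5.7549
V = 150 * 5.7549 = 863.24

863.24


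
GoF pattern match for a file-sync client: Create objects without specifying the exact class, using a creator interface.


This matches the Factory Method pattern

Factory Method


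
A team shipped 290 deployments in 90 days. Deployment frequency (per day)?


Formula: deployments per day = releases / days
= 290 / 90
= 3.222 deploys/day
(equivalently, 22.56 deploys/week)

3.222 deploys/day


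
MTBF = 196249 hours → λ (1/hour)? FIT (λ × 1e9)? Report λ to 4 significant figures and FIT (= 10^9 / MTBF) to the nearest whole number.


Formula: λ = 1 / MTBF; FIT = λ × 1e9 = 1e9 / MTBF
λ = 1 / 196249 ≈ 5.096e-06 failures/hour
FIT = 1e9 / 196249 ≈ 5096 failures per 1e9 hours (nearest whole number)

λ = 5.096e-06 /h, FIT = 5096


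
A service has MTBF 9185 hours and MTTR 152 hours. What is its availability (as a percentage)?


Availability = MTBF / (MTBF + MTTR)
Availability = 9185 / (9185 + 152)
Availability = 9185 / 9337
Availability = 98.3721%

98.3721%


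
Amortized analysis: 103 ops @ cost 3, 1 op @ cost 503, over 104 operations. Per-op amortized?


Formula: Amortized cost = Total cost / Operations
Total cost = (103 * 3) + (1 * 503)
Total cost = 309 + 503 = 812
Amortized = 812 / 104 = 7.8077

7.8077


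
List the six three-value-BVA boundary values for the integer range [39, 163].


Range: [39, 163]
Boundaries: just below min, min, min+1, max-1, max, just above max
Values: [38, 39, 40, 162, 163, 164]

[38, 39, 40, 162, 163, 164]


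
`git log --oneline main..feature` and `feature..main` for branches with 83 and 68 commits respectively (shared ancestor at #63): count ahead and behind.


Common ancestor: commit #63
feature commits after divergence: 83 - 63 = 20
main commits after divergence: 68 - 63 = 5
feature is 20 commits ahead of main
main is 5 commits ahead of feature

feature ahead: 20, main ahead: 5


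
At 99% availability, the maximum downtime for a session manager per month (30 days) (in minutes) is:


Formula: allowed downtime = period * (100 - SLA) / 100
Period (month (30 days)) = 43200 minutes
Unavailability fraction = (100 - 99.0) / 100
Allowed downtime = 43200 * (100 - 99.0) / 100
Allowed downtime = 432.0 minutes

432.0 minutes


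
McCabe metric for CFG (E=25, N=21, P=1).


Formula: V(G) = E - N + 2P
V(G) = 25 - 21 + 2*1
V(G) = 4 + 2
V(G) = 6

6


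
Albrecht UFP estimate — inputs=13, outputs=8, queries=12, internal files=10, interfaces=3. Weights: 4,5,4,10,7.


UFP = EI*4 + EO*5 + EQ*4 + ILF*10 + EIF*7
UFP = 13*4 + 8*5 + 12*4 + 10*10 + 3*7
UFP = 52 + 40 + 48 + 100 + 21
UFP = 261

261


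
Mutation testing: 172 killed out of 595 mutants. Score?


Mutation score = killed / total * 100
Mutation score = 172 / 595 * 100
Mutation score = 28.91%

28.91%


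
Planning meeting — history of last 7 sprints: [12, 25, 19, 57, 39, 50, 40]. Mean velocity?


Formula: Avg velocity = Total points / Number of sprints
Points: [12, 25, 19, 57, 39, 50, 40]
Sum = 12 + 25 + 19 + 57 + 39 + 50 + 40 = 242
Avg velocity = 242 / 7 = 34.57 points/sprint

34.57 points/sprint


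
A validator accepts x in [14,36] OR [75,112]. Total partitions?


Valid ranges: [14,36] and [75,112]
Class 1: x < 14 — invalid
Class 2: 14 ≤ x ≤ 36 — valid
Class 3: 36 < x < 75 — invalid (gap between ranges)
Class 4: 75 ≤ x ≤ 112 — valid
Class 5: x > 112 — invalid
Total equivalence classes: 5

5 equivalence classes


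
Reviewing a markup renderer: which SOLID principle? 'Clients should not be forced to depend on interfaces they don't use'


This describes the Interface Segregation Principle (ISP)

Interface Segregation Principle (ISP)


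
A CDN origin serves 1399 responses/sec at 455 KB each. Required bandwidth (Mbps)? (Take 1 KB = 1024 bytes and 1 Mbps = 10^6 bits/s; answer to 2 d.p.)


Formula: Mbps = payload_bytes * RPS * 8 / 1e6
Payload per request = 455 KB = 455 * 1024 = 465920 bytes
Total bytes/sec = 465920 * 1399 = 651822080
Total bits/sec = 651822080 * 8 = 5214576640
Mbps = 5214576640 / 1e6 = 5214.58

5214.58 Mbps


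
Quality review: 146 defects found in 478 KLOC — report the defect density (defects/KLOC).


Defect density = defects / KLOC
Defect density = 146 / 478
Defect density = 0.305 defects/KLOC

0.305 defects/KLOC


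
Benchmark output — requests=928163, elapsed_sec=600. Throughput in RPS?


Formula: throughput = requests / seconds
throughput = 928163 / 600
throughput = 1546.94 requests/second

1546.94 requests/second


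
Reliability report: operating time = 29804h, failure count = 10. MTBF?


Formula: MTBF = Total operating time / Number of failures
MTBF = 29804 / 10
MTBF = 2980.4 hours

2980.4 hours


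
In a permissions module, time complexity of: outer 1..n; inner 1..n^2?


Reasoning: n times n^2
Complexity: O(n^3)

O(n^3)


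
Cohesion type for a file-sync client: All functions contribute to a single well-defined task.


Reasoning: Best: single purpose
Type: Functional cohesion

Functional cohesion


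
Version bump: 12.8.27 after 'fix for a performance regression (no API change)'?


Current: 12.8.27
Change category: 'fix for a performance regression (no API change)' → patch bump
SemVer rule: patch bump → increment PATCH (MAJOR and MINOR unchanged)
New: 12.8.28

12.8.28


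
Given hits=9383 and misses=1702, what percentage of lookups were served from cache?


Formula: hit rate = hits / (hits + misses) * 100
hit rate = 9383 / (9383 + 1702) * 100
hit rate = 9383 / 11085 * 100
hit rate = 84.65%

84.65%


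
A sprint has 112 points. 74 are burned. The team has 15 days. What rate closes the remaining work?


Formula: Required rate = Remaining points / Days left
Remaining = 112 - 74 = 38 points
Required rate = 38 / 15 = 2.53 points/day

2.53 points/day


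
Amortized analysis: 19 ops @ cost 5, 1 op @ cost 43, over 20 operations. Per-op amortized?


Formula: Amortized cost = Total cost / Operations
Total cost = (19 * 5) + (1 * 43)
Total cost = 95 + 43 = 138
Amortized = 138 / 20 = 6.9

6.9


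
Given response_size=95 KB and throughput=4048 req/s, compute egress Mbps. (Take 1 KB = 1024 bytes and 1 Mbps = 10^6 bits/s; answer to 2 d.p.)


Formula: Mbps = payload_bytes * RPS * 8 / 1e6
Payload per request = 95 KB = 95 * 1024 = 97280 bytes
Total bytes/sec = 97280 * 4048 = 393789440
Total bits/sec = 393789440 * 8 = 3150315520
Mbps = 3150315520 / 1e6 = 3150.32

3150.32 Mbps


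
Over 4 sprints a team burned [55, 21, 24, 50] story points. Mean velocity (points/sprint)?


Formula: Avg velocity = Total points / Number of sprints
Points: [55, 21, 24, 50]
Sum = 55 + 21 + 24 + 50 = 150
Avg velocity = 150 / 4 = 37.5 points/sprint

37.5 points/sprint


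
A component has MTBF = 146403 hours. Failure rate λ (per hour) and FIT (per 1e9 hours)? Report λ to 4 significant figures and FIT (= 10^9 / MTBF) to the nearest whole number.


Formula: λ = 1 / MTBF; FIT = λ × 1e9 = 1e9 / MTBF
λ = 1 / 146403 ≈ 6.830e-06 failures/hour
FIT = 1e9 / 146403 ≈ 6830 failures per 1e9 hours (nearest whole number)

λ = 6.830e-06 /h, FIT = 6830


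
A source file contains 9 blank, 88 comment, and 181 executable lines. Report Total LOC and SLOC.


Total LOC = blank + comment + code
Total LOC = 9 + 88 + 181 = 278
SLOC (source only) = code = 181

Total LOC: 278, SLOC: 181


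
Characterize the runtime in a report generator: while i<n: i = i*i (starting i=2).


Reasoning: squaring drives double-exponential growth; iterations ~ log log n
Complexity: O(log log n)

O(log log n)


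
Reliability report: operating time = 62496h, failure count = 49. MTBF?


Formula: MTBF = Total operating time / Number of failures
MTBF = 62496 / 49
MTBF = 1275.43 hours

1275.43 hours


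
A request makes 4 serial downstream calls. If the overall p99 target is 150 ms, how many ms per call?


Formula: per_stage = total_budget / stages
per_stage = 150 / 4
per_stage = 37.5 ms

37.5 ms


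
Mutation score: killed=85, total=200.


Mutation score = killed / total * 100
Mutation score = 85 / 200 * 100
Mutation score = 42.5%

42.5%


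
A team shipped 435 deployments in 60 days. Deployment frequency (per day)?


Formula: deployments per day = releases / days
= 435 / 60
= 7.25 deploys/day
(equivalently, 50.75 deploys/week)

7.25 deploys/day


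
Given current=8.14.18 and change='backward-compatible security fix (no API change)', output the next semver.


Current: 8.14.18
Change category: 'backward-compatible security fix (no API change)' → patch bump
SemVer rule: patch bump → increment PATCH (MAJOR and MINOR unchanged)
New: 8.14.19

8.14.19


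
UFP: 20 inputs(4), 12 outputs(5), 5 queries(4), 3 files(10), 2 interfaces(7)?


UFP = EI*4 + EO*5 + EQ*4 + ILF*10 + EIF*7
UFP = 20*4 + 12*5 + 5*4 + 3*10 + 2*7
UFP = 80 + 60 + 20 + 30 + 14
UFP = 204

204


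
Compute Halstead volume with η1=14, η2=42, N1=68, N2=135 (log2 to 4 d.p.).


Formula: V = N * log2(η), where N = N1 + N2 and η = η1 + η2
η = 14 + 42 = 56
N = 68 + 135 = 203
log2(56) ≈ 5.8074
V = 203 * 5.8074 = 1178.90

1178.90


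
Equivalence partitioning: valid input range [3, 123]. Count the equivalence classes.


Valid range: [3, 123]
Class 1: x < 3 — invalid
Class 2: 3 ≤ x ≤ 123 — valid
Class 3: x > 123 — invalid
Total equivalence classes: 3

3 equivalence classes


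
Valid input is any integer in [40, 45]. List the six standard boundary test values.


Range: [40, 45]
Boundaries: just below min, min, min+1, max-1, max, just above max
Values: [39, 40, 41, 44, 45, 46]

[39, 40, 41, 44, 45, 46]


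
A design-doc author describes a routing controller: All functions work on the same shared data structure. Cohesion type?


Reasoning: Functions share data
Type: Communicational cohesion

Communicational cohesion


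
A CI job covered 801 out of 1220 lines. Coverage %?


Coverage = covered / total * 100
Coverage = 801 / 1220 * 100
Coverage = 65.66%

65.66%


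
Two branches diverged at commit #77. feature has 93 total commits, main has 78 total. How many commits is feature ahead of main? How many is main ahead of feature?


Common ancestor: commit #77
feature commits after divergence: 93 - 77 = 16
main commits after divergence: 78 - 77 = 1
feature is 16 commits ahead of main
main is 1 commits ahead of feature

feature ahead: 16, main ahead: 1


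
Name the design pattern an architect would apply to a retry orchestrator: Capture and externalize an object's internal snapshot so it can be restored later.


This matches the Memento pattern

Memento


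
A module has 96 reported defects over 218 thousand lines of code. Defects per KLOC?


Defect density = defects / KLOC
Defect density = 96 / 218
Defect density = 0.44 defects/KLOC

0.44 defects/KLOC


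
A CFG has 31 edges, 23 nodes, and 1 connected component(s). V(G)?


Formula: V(G) = E - N + 2P
V(G) = 31 - 23 + 2*1
V(G) = 8 + 2
V(G) = 10

10


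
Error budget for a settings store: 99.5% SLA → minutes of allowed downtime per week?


Formula: allowed downtime = period * (100 - SLA) / 100
Period (week) = 10080 minutes
Unavailability fraction = (100 - 99.5) / 100
Allowed downtime = 10080 * (100 - 99.5) / 100
Allowed downtime = 50.4 minutes

50.4 minutes


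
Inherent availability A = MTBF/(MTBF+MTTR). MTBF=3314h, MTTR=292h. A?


Availability = MTBF / (MTBF + MTTR)
Availability = 3314 / (3314 + 292)
Availability = 3314 / 3606
Availability = 91.9024%

91.9024%


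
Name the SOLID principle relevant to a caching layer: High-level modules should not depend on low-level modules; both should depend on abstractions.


This describes the Dependency Inversion Principle (DIP)

Dependency Inversion Principle (DIP)


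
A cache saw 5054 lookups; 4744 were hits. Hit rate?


Formula: hit rate = hits / (hits + misses) * 100
hit rate = 4744 / (4744 + 310) * 100
hit rate = 4744 / 5054 * 100
hit rate = 93.87%

93.87%


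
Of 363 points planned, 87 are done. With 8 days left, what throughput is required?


Formula: Required rate = Remaining points / Days left
Remaining = 363 - 87 = 276 points
Required rate = 276 / 8 = 34.5 points/day

34.5 points/day


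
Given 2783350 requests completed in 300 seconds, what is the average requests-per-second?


Formula: throughput = requests / seconds
throughput = 2783350 / 300
throughput = 9277.83 requests/second

9277.83 requests/second


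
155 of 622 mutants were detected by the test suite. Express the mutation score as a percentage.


Mutation score = killed / total * 100
Mutation score = 155 / 622 * 100
Mutation score = 24.92%

24.92%


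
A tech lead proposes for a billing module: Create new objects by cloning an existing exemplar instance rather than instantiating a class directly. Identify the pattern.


This matches the Prototype pattern

Prototype


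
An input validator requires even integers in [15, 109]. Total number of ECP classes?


Constraint: even integers in [15, 109]
Class 1: x < 15 — out-of-range invalid
Class 2: x in [15,109] but odd — wrong type invalid
Class 3: x in [15,109] and even — valid
Class 4: x > 109 — out-of-range invalid
Total equivalence classes: 4

4 equivalence classes


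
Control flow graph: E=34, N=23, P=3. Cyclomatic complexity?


Formula: V(G) = E - N + 2P
V(G) = 34 - 23 + 2*3
V(G) = 11 + 6
V(G) = 17

17


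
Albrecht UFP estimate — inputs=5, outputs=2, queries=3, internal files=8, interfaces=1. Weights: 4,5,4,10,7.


UFP = EI*4 + EO*5 + EQ*4 + ILF*10 + EIF*7
UFP = 5*4 + 2*5 + 3*4 + 8*10 + 1*7
UFP = 20 + 10 + 12 + 80 + 7
UFP = 129

129


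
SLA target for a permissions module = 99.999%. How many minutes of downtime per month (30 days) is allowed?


Formula: allowed downtime = period * (100 - SLA) / 100
Period (month (30 days)) = 43200 minutes
Unavailability fraction = (100 - 99.999) / 100
Allowed downtime = 43200 * (100 - 99.999) / 100
Allowed downtime = 0.432 minutes

0.432 minutes


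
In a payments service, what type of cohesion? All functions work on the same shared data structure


Reasoning: Functions share data
Type: Communicational cohesion

Communicational cohesion


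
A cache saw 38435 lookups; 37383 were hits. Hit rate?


Formula: hit rate = hits / (hits + misses) * 100
hit rate = 37383 / (37383 + 1052) * 100
hit rate = 37383 / 38435 * 100
hit rate = 97.26%

97.26%


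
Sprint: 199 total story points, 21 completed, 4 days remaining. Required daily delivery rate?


Formula: Required rate = Remaining points / Days left
Remaining = 199 - 21 = 178 points
Required rate = 178 / 4 = 44.5 points/day

44.5 points/day


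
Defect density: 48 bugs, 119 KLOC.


Defect density = defects / KLOC
Defect density = 48 / 119
Defect density = 0.403 defects/KLOC

0.403 defects/KLOC


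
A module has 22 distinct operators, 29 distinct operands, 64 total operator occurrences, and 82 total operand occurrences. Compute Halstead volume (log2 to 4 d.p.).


Formula: V = N * log2(η), where N = N1 + N2 and η = η1 + η2
η = 22 + 29 = 51
N = 64 + 82 = 146
log2(51) ≈ 5.6724
V = 146 * 5.6724 = 828.17

828.17


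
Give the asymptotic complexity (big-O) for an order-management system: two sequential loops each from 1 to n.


Reasoning: sequential dominates: O(n) + O(n) = O(n)
Complexity: O(n)

O(n)


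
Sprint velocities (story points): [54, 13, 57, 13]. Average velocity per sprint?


Formula: Avg velocity = Total points / Number of sprints
Points: [54, 13, 57, 13]
Sum = 54 + 13 + 57 + 13 = 137
Avg velocity = 137 / 4 = 34.25 points/sprint

34.25 points/sprint


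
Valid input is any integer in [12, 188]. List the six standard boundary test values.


Range: [12, 188]
Boundaries: just below min, min, min+1, max-1, max, just above max
Values: [11, 12, 13, 187, 188, 189]

[11, 12, 13, 187, 188, 189]


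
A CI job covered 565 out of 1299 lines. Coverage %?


Coverage = covered / total * 100
Coverage = 565 / 1299 * 100
Coverage = 43.49%

43.49%


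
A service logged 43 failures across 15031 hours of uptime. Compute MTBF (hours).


Formula: MTBF = Total operating time / Number of failures
MTBF = 15031 / 43
MTBF = 349.56 hours

349.56 hours


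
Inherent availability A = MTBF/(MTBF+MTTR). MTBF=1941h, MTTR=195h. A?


Availability = MTBF / (MTBF + MTTR)
Availability = 1941 / (1941 + 195)
Availability = 1941 / 2136
Availability = 90.8708%

90.8708%


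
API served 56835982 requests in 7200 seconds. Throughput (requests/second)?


Formula: throughput = requests / seconds
throughput = 56835982 / 7200
throughput = 7893.89 requests/second

7893.89 requests/second


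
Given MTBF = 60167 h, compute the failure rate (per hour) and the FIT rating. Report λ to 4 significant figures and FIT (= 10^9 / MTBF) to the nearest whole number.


Formula: λ = 1 / MTBF; FIT = λ × 1e9 = 1e9 / MTBF
λ = 1 / 60167 ≈ 1.662e-05 failures/hour
FIT = 1e9 / 60167 ≈ 16620 failures per 1e9 hours (nearest whole number)

λ = 1.662e-05 /h, FIT = 16620


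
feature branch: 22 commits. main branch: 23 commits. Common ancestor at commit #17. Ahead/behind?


Common ancestor: commit #17
feature commits after divergence: 22 - 17 = 5
main commits after divergence: 23 - 17 = 6
feature is 5 commits ahead of main
main is 6 commits ahead of feature

feature ahead: 5, main ahead: 6


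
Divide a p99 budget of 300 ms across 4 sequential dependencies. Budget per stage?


Formula: per_stage = total_budget / stages
per_stage = 300 / 4
per_stage = 75.0 ms

75.0 ms


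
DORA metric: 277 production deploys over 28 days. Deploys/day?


Formula: deployments per day = releases / days
= 277 / 28
= 9.893 deploys/day
(equivalently, 69.25 deploys/week)

9.893 deploys/day


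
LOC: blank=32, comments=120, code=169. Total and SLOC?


Total LOC = blank + comment + code
Total LOC = 32 + 120 + 169 = 321
SLOC (source only) = code = 169

Total LOC: 321, SLOC: 169


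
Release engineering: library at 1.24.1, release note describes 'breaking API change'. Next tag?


Current: 1.24.1
Change category: 'breaking API change' → major bump
SemVer rule: major bump → increment MAJOR, reset MINOR and PATCH to 0
New: 2.0.0

2.0.0


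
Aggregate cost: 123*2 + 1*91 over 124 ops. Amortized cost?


Formula: Amortized cost = Total cost / Operations
Total cost = (123 * 2) + (1 * 91)
Total cost = 246 + 91 = 337
Amortized = 337 / 124 = 2.7177

2.7177


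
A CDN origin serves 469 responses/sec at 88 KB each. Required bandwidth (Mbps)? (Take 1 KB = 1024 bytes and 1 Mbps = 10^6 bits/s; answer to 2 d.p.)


Formula: Mbps = payload_bytes * RPS * 8 / 1e6
Payload per request = 88 KB = 88 * 1024 = 90112 bytes
Total bytes/sec = 90112 * 469 = 42262528
Total bits/sec = 42262528 * 8 = 338100224
Mbps = 338100224 / 1e6 = 338.1

338.1 Mbps


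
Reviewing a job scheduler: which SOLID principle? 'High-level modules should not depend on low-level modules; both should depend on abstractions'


This describes the Dependency Inversion Principle (DIP)

Dependency Inversion Principle (DIP)


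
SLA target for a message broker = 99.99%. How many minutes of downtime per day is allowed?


Formula: allowed downtime = period * (100 - SLA) / 100
Period (day) = 1440 minutes
Unavailability fraction = (100 - 99.99) / 100
Allowed downtime = 1440 * (100 - 99.99) / 100
Allowed downtime = 0.144 minutes

0.144 minutes


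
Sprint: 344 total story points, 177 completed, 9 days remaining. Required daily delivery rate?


Formula: Required rate = Remaining points / Days left
Remaining = 344 - 177 = 167 points
Required rate = 167 / 9 = 18.56 points/day

18.56 points/day


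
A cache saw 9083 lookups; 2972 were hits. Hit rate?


Formula: hit rate = hits / (hits + misses) * 100
hit rate = 2972 / (2972 + 6111) * 100
hit rate = 2972 / 9083 * 100
hit rate = 32.72%

32.72%


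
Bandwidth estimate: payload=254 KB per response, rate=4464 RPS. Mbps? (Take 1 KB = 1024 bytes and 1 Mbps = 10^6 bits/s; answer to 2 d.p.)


Formula: Mbps = payload_bytes * RPS * 8 / 1e6
Payload per request = 254 KB = 254 * 1024 = 260096 bytes
Total bytes/sec = 260096 * 4464 = 1161068544
Total bits/sec = 1161068544 * 8 = 9288548352
Mbps = 9288548352 / 1e6 = 9288.55

9288.55 Mbps


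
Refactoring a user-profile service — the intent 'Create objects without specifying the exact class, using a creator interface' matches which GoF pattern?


This matches the Factory Method pattern

Factory Method


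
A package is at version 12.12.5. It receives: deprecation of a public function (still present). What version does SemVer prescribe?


Current: 12.12.5
Change category: 'deprecation of a public function (still present)' → minor bump
SemVer rule: minor bump → increment MINOR, reset PATCH to 0 (MAJOR unchanged)
New: 12.13.0

12.13.0


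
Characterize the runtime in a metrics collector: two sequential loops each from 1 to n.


Reasoning: sequential dominates: O(n) + O(n) = O(n)
Complexity: O(n)

O(n)


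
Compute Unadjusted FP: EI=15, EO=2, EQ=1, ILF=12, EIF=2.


UFP = EI*4 + EO*5 + EQ*4 + ILF*10 + EIF*7
UFP = 15*4 + 2*5 + 1*4 + 12*10 + 2*7
UFP = 60 + 10 + 4 + 120 + 14
UFP = 208

208


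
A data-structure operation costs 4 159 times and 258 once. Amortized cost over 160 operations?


Formula: Amortized cost = Total cost / Operations
Total cost = (159 * 4) + (1 * 258)
Total cost = 636 + 258 = 894
Amortized = 894 / 160 = 5.5875

5.5875


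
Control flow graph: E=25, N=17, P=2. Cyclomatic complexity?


Formula: V(G) = E - N + 2P
V(G) = 25 - 17 + 2*2
V(G) = 8 + 4
V(G) = 12

12


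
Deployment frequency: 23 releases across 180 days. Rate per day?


Formula: deployments per day = releases / days
= 23 / 180
= 0.128 deploys/day
(equivalently, 0.89 deploys/week)

0.128 deploys/day


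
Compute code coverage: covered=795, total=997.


Coverage = covered / total * 100
Coverage = 795 / 997 * 100
Coverage = 79.74%

79.74%


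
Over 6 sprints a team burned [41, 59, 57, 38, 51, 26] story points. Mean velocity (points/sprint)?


Formula: Avg velocity = Total points / Number of sprints
Points: [41, 59, 57, 38, 51, 26]
Sum = 41 + 59 + 57 + 38 + 51 + 26 = 272
Avg velocity = 272 / 6 = 45.33 points/sprint

45.33 points/sprint


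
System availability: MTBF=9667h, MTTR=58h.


Availability = MTBF / (MTBF + MTTR)
Availability = 9667 / (9667 + 58)
Availability = 9667 / 9725
Availability = 99.4036%

99.4036%


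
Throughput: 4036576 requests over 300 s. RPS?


Formula: throughput = requests / seconds
throughput = 4036576 / 300
throughput = 13455.25 requests/second

13455.25 requests/second


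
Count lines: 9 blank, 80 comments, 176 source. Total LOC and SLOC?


Total LOC = blank + comment + code
Total LOC = 9 + 80 + 176 = 265
SLOC (source only) = code = 176

Total LOC: 265, SLOC: 176


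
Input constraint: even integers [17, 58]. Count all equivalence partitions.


Constraint: even integers in [17, 58]
Class 1: x < 17 — out-of-range invalid
Class 2: x in [17,58] but odd — wrong type invalid
Class 3: x in [17,58] and even — valid
Class 4: x > 58 — out-of-range invalid
Total equivalence classes: 4

4 equivalence classes


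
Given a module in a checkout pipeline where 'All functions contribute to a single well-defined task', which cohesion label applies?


Reasoning: Best: single purpose
Type: Functional cohesion

Functional cohesion


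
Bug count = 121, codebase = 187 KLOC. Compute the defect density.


Defect density = defects / KLOC
Defect density = 121 / 187
Defect density = 0.647 defects/KLOC

0.647 defects/KLOC


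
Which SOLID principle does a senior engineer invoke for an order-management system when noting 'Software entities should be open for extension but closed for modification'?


This describes the Open/Closed Principle (OCP)

Open/Closed Principle (OCP)


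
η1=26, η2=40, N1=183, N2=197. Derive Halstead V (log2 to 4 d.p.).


Formula: V = N * log2(η), where N = N1 + N2 and η = η1 + η2
η = 26 + 40 = 66
N = 183 + 197 = 380
log2(66) ≈ 6.0444
V = 380 * 6.0444 = 2296.87

2296.87


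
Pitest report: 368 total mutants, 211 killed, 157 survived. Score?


Mutation score = killed / total * 100
Mutation score = 211 / 368 * 100
Mutation score = 57.34%

57.34%


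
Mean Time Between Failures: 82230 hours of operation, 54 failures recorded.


Formula: MTBF = Total operating time / Number of failures
MTBF = 82230 / 54
MTBF = 1522.78 hours

1522.78 hours


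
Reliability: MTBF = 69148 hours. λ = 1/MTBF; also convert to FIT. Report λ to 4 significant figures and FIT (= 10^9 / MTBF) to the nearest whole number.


Formula: λ = 1 / MTBF; FIT = λ × 1e9 = 1e9 / MTBF
λ = 1 / 69148 ≈ 1.446e-05 failures/hour
FIT = 1e9 / 69148 ≈ 14462 failures per 1e9 hours (nearest whole number)

λ = 1.446e-05 /h, FIT = 14462


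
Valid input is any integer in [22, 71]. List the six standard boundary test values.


Range: [22, 71]
Boundaries: just below min, min, min+1, max-1, max, just above max
Values: [21, 22, 23, 70, 71, 72]

[21, 22, 23, 70, 71, 72]


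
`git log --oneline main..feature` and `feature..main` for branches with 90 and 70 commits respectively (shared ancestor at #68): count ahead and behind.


Common ancestor: commit #68
feature commits after divergence: 90 - 68 = 22
main commits after divergence: 70 - 68 = 2
feature is 22 commits ahead of main
main is 2 commits ahead of feature

feature ahead: 22, main ahead: 2


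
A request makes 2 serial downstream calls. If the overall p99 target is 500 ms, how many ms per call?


Formula: per_stage = total_budget / stages
per_stage = 500 / 2
per_stage = 250.0 ms

250.0 ms


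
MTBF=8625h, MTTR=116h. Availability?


Availability = MTBF / (MTBF + MTTR)
Availability = 8625 / (8625 + 116)
Availability = 8625 / 8741
Availability = 98.6729%

98.6729%


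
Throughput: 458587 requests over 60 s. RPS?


Formula: throughput = requests / seconds
throughput = 458587 / 60
throughput = 7643.12 requests/second

7643.12 requests/second


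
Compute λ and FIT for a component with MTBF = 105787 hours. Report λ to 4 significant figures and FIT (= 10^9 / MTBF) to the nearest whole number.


Formula: λ = 1 / MTBF; FIT = λ × 1e9 = 1e9 / MTBF
λ = 1 / 105787 ≈ 9.453e-06 failures/hour
FIT = 1e9 / 105787 ≈ 9453 failures per 1e9 hours (nearest whole number)

λ = 9.453e-06 /h, FIT = 9453


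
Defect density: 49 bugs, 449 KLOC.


Defect density = defects / KLOC
Defect density = 49 / 449
Defect density = 0.109 defects/KLOC

0.109 defects/KLOC


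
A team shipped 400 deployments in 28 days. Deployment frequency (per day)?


Formula: deployments per day = releases / days
= 400 / 28
= 14.286 deploys/day
(equivalently, 100.0 deploys/week)

14.286 deploys/day


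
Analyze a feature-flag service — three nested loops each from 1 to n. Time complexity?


Reasoning: three levels of nesting over n
Complexity: O(n^3)

O(n^3)


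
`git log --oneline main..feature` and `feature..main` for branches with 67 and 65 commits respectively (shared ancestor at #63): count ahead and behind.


Common ancestor: commit #63
feature commits after divergence: 67 - 63 = 4
main commits after divergence: 65 - 63 = 2
feature is 4 commits ahead of main
main is 2 commits ahead of feature

feature ahead: 4, main ahead: 2


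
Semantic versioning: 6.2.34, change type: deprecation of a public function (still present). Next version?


Current: 6.2.34
Change category: 'deprecation of a public function (still present)' → minor bump
SemVer rule: minor bump → increment MINOR, reset PATCH to 0 (MAJOR unchanged)
New: 6.3.0

6.3.0


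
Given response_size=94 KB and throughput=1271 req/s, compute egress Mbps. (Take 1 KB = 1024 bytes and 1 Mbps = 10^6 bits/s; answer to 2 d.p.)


Formula: Mbps = payload_bytes * RPS * 8 / 1e6
Payload per request = 94 KB = 94 * 1024 = 96256 bytes
Total bytes/sec = 96256 * 1271 = 122341376
Total bits/sec = 122341376 * 8 = 978731008
Mbps = 978731008 / 1e6 = 978.73

978.73 Mbps


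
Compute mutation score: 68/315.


Mutation score = killed / total * 100
Mutation score = 68 / 315 * 100
Mutation score = 21.59%

21.59%


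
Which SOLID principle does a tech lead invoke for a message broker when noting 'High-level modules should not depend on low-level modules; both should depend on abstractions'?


This describes the Dependency Inversion Principle (DIP)

Dependency Inversion Principle (DIP)


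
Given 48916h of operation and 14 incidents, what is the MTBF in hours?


Formula: MTBF = Total operating time / Number of failures
MTBF = 48916 / 14
MTBF = 3494.0 hours

3494.0 hours


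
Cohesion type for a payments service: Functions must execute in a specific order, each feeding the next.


Reasoning: Output of one is input to next
Type: Sequential cohesion

Sequential cohesion


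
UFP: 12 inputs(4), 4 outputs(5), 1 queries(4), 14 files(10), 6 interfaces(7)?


UFP = EI*4 + EO*5 + EQ*4 + ILF*10 + EIF*7
UFP = 12*4 + 4*5 + 1*4 + 14*10 + 6*7
UFP = 48 + 20 + 4 + 140 + 42
UFP = 254

254


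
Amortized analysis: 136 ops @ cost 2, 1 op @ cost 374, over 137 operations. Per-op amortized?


Formula: Amortized cost = Total cost / Operations
Total cost = (136 * 2) + (1 * 374)
Total cost = 272 + 374 = 646
Amortized = 646 / 137 = 4.7153

4.7153


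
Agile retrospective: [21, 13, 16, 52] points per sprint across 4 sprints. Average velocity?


Formula: Avg velocity = Total points / Number of sprints
Points: [21, 13, 16, 52]
Sum = 21 + 13 + 16 + 52 = 102
Avg velocity = 102 / 4 = 25.5 points/sprint

25.5 points/sprint


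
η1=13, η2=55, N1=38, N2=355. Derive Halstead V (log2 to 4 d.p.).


Formula: V = N * log2(η), where N = N1 + N2 and η = η1 + η2
η = 13 + 55 = 68
N = 38 + 355 = 393
log2(68) ≈ 6.0875
V = 393 * 6.0875 = 2392.39

2392.39


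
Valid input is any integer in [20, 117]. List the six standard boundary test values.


Range: [20, 117]
Boundaries: just below min, min, min+1, max-1, max, just above max
Values: [19, 20, 21, 116, 117, 118]

[19, 20, 21, 116, 117, 118]


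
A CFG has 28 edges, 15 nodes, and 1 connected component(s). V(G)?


Formula: V(G) = E - N + 2P
V(G) = 28 - 15 + 2*1
V(G) = 13 + 2
V(G) = 15

15


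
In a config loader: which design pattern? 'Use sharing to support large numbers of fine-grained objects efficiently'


This matches the Flyweight pattern

Flyweight


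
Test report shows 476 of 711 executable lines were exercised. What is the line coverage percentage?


Coverage = covered / total * 100
Coverage = 476 / 711 * 100
Coverage = 66.95%

66.95%


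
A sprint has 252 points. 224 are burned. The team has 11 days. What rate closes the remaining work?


Formula: Required rate = Remaining points / Days left
Remaining = 252 - 224 = 28 points
Required rate = 28 / 11 = 2.55 points/day

2.55 points/day
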